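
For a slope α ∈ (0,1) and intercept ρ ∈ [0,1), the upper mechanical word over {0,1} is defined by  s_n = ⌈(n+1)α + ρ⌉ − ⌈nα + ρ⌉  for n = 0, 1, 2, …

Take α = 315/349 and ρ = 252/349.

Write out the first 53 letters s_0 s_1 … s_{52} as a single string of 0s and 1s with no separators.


11111110111111111011111111101111111111011111111101111

n=0: ⌈(1·315+252)/349⌉ − ⌈(0·315+252)/349⌉ = ⌈567/349⌉ − ⌈252/349⌉ = 2 − 1 = 1
n=1: ⌈(2·315+252)/349⌉ − ⌈(1·315+252)/349⌉ = ⌈882/349⌉ − ⌈567/349⌉ = 3 − 2 = 1
n=2: ⌈(3·315+252)/349⌉ − ⌈(2·315+252)/349⌉ = ⌈1197/349⌉ − ⌈882/349⌉ = 4 − 3 = 1
n=3: ⌈(4·315+252)/349⌉ − ⌈(3·315+252)/349⌉ = ⌈1512/349⌉ − ⌈1197/349⌉ = 5 − 4 = 1
n=4: ⌈(5·315+252)/349⌉ − ⌈(4·315+252)/349⌉ = ⌈1827/349⌉ − ⌈1512/349⌉ = 6 − 5 = 1
n=5: ⌈(6·315+252)/349⌉ − ⌈(5·315+252)/349⌉ = ⌈2142/349⌉ − ⌈1827/349⌉ = 7 − 6 = 1
n=6: ⌈(7·315+252)/349⌉ − ⌈(6·315+252)/349⌉ = ⌈2457/349⌉ − ⌈2142/349⌉ = 8 − 7 = 1
n=7: ⌈(8·315+252)/349⌉ − ⌈(7·315+252)/349⌉ = ⌈2772/349⌉ − ⌈2457/349⌉ = 8 − 8 = 0
n=8: ⌈(9·315+252)/349⌉ − ⌈(8·315+252)/349⌉ = ⌈3087/349⌉ − ⌈2772/349⌉ = 9 − 8 = 1
n=9: ⌈(10·315+252)/349⌉ − ⌈(9·315+252)/349⌉ = ⌈3402/349⌉ − ⌈3087/349⌉ = 10 − 9 = 1
n=10: ⌈(11·315+252)/349⌉ − ⌈(10·315+252)/349⌉ = ⌈3717/349⌉ − ⌈3402/349⌉ = 11 − 10 = 1
n=11: ⌈(12·315+252)/349⌉ − ⌈(11·315+252)/349⌉ = ⌈4032/349⌉ − ⌈3717/349⌉ = 12 − 11 = 1
n=12: ⌈(13·315+252)/349⌉ − ⌈(12·315+252)/349⌉ = ⌈4347/349⌉ − ⌈4032/349⌉ = 13 − 12 = 1
n=13: ⌈(14·315+252)/349⌉ − ⌈(13·315+252)/349⌉ = ⌈4662/349⌉ − ⌈4347/349⌉ = 14 − 13 = 1
n=14: ⌈(15·315+252)/349⌉ − ⌈(14·315+252)/349⌉ = ⌈4977/349⌉ − ⌈4662/349⌉ = 15 − 14 = 1
n=15: ⌈(16·315+252)/349⌉ − ⌈(15·315+252)/349⌉ = ⌈5292/349⌉ − ⌈4977/349⌉ = 16 − 15 = 1
n=16: ⌈(17·315+252)/349⌉ − ⌈(16·315+252)/349⌉ = ⌈5607/349⌉ − ⌈5292/349⌉ = 17 − 16 = 1
n=17: ⌈(18·315+252)/349⌉ − ⌈(17·315+252)/349⌉ = ⌈5922/349⌉ − ⌈5607/349⌉ = 17 − 17 = 0
n=18: ⌈(19·315+252)/349⌉ − ⌈(18·315+252)/349⌉ = ⌈6237/349⌉ − ⌈5922/349⌉ = 18 − 17 = 1
n=19: ⌈(20·315+252)/349⌉ − ⌈(19·315+252)/349⌉ = ⌈6552/349⌉ − ⌈6237/349⌉ = 19 − 18 = 1
n=20: ⌈(21·315+252)/349⌉ − ⌈(20·315+252)/349⌉ = ⌈6867/349⌉ − ⌈6552/349⌉ = 20 − 19 = 1
n=21: ⌈(22·315+252)/349⌉ − ⌈(21·315+252)/349⌉ = ⌈7182/349⌉ − ⌈6867/349⌉ = 21 − 20 = 1
n=22: ⌈(23·315+252)/349⌉ − ⌈(22·315+252)/349⌉ = ⌈7497/349⌉ − ⌈7182/349⌉ = 22 − 21 = 1
n=23: ⌈(24·315+252)/349⌉ − ⌈(23·315+252)/349⌉ = ⌈7812/349⌉ − ⌈7497/349⌉ = 23 − 22 = 1
n=24: ⌈(25·315+252)/349⌉ − ⌈(24·315+252)/349⌉ = ⌈8127/349⌉ − ⌈7812/349⌉ = 24 − 23 = 1
n=25: ⌈(26·315+252)/349⌉ − ⌈(25·315+252)/349⌉ = ⌈8442/349⌉ − ⌈8127/349⌉ = 25 − 24 = 1
n=26: ⌈(27·315+252)/349⌉ − ⌈(26·315+252)/349⌉ = ⌈8757/349⌉ − ⌈8442/349⌉ = 26 − 25 = 1
n=27: ⌈(28·315+252)/349⌉ − ⌈(27·315+252)/349⌉ = ⌈9072/349⌉ − ⌈8757/349⌉ = 26 − 26 = 0
n=28: ⌈(29·315+252)/349⌉ − ⌈(28·315+252)/349⌉ = ⌈9387/349⌉ − ⌈9072/349⌉ = 27 − 26 = 1
n=29: ⌈(30·315+252)/349⌉ − ⌈(29·315+252)/349⌉ = ⌈9702/349⌉ − ⌈9387/349⌉ = 28 − 27 = 1
n=30: ⌈(31·315+252)/349⌉ − ⌈(30·315+252)/349⌉ = ⌈10017/349⌉ − ⌈9702/349⌉ = 29 − 28 = 1
n=31: ⌈(32·315+252)/349⌉ − ⌈(31·315+252)/349⌉ = ⌈10332/349⌉ − ⌈10017/349⌉ = 30 − 29 = 1
n=32: ⌈(33·315+252)/349⌉ − ⌈(32·315+252)/349⌉ = ⌈10647/349⌉ − ⌈10332/349⌉ = 31 − 30 = 1
n=33: ⌈(34·315+252)/349⌉ − ⌈(33·315+252)/349⌉ = ⌈10962/349⌉ − ⌈10647/349⌉ = 32 − 31 = 1
n=34: ⌈(35·315+252)/349⌉ − ⌈(34·315+252)/349⌉ = ⌈11277/349⌉ − ⌈10962/349⌉ = 33 − 32 = 1
n=35: ⌈(36·315+252)/349⌉ − ⌈(35·315+252)/349⌉ = ⌈11592/349⌉ − ⌈11277/349⌉ = 34 − 33 = 1
n=36: ⌈(37·315+252)/349⌉ − ⌈(36·315+252)/349⌉ = ⌈11907/349⌉ − ⌈11592/349⌉ = 35 − 34 = 1
n=37: ⌈(38·315+252)/349⌉ − ⌈(37·315+252)/349⌉ = ⌈12222/349⌉ − ⌈11907/349⌉ = 36 − 35 = 1
n=38: ⌈(39·315+252)/349⌉ − ⌈(38·315+252)/349⌉ = ⌈12537/349⌉ − ⌈12222/349⌉ = 36 − 36 = 0
n=39: ⌈(40·315+252)/349⌉ − ⌈(39·315+252)/349⌉ = ⌈12852/349⌉ − ⌈12537/349⌉ = 37 − 36 = 1
n=40: ⌈(41·315+252)/349⌉ − ⌈(40·315+252)/349⌉ = ⌈13167/349⌉ − ⌈12852/349⌉ = 38 − 37 = 1
n=41: ⌈(42·315+252)/349⌉ − ⌈(41·315+252)/349⌉ = ⌈13482/349⌉ − ⌈13167/349⌉ = 39 − 38 = 1
n=42: ⌈(43·315+252)/349⌉ − ⌈(42·315+252)/349⌉ = ⌈13797/349⌉ − ⌈13482/349⌉ = 40 − 39 = 1
n=43: ⌈(44·315+252)/349⌉ − ⌈(43·315+252)/349⌉ = ⌈14112/349⌉ − ⌈13797/349⌉ = 41 − 40 = 1
n=44: ⌈(45·315+252)/349⌉ − ⌈(44·315+252)/349⌉ = ⌈14427/349⌉ − ⌈14112/349⌉ = 42 − 41 = 1
n=45: ⌈(46·315+252)/349⌉ − ⌈(45·315+252)/349⌉ = ⌈14742/349⌉ − ⌈14427/349⌉ = 43 − 42 = 1
n=46: ⌈(47·315+252)/349⌉ − ⌈(46·315+252)/349⌉ = ⌈15057/349⌉ − ⌈14742/349⌉ = 44 − 43 = 1
n=47: ⌈(48·315+252)/349⌉ − ⌈(47·315+252)/349⌉ = ⌈15372/349⌉ − ⌈15057/349⌉ = 45 − 44 = 1
n=48: ⌈(49·315+252)/349⌉ − ⌈(48·315+252)/349⌉ = ⌈15687/349⌉ − ⌈15372/349⌉ = 45 − 45 = 0
n=49: ⌈(50·315+252)/349⌉ − ⌈(49·315+252)/349⌉ = ⌈16002/349⌉ − ⌈15687/349⌉ = 46 − 45 = 1
n=50: ⌈(51·315+252)/349⌉ − ⌈(50·315+252)/349⌉ = ⌈16317/349⌉ − ⌈16002/349⌉ = 47 − 46 = 1
n=51: ⌈(52·315+252)/349⌉ − ⌈(51·315+252)/349⌉ = ⌈16632/349⌉ − ⌈16317/349⌉ = 48 − 47 = 1
n=52: ⌈(53·315+252)/349⌉ − ⌈(52·315+252)/349⌉ = ⌈16947/349⌉ − ⌈16632/349⌉ = 49 − 48 = 1


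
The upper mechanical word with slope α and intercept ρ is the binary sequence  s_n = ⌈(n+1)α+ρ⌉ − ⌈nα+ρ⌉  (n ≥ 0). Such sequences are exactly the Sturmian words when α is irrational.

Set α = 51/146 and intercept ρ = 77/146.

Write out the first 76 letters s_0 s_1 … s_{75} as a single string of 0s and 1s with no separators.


0100100101001001001001001001010010010010010010010010100100100100100100101001

n=0: ⌈(1·51+77)/146⌉ − ⌈(0·51+77)/146⌉ = ⌈128/146⌉ − ⌈77/146⌉ = 1 − 1 = 0
n=1: ⌈(2·51+77)/146⌉ − ⌈(1·51+77)/146⌉ = ⌈179/146⌉ − ⌈128/146⌉ = 2 − 1 = 1
n=2: ⌈(3·51+77)/146⌉ − ⌈(2·51+77)/146⌉ = ⌈230/146⌉ − ⌈179/146⌉ = 2 − 2 = 0
n=3: ⌈(4·51+77)/146⌉ − ⌈(3·51+77)/146⌉ = ⌈281/146⌉ − ⌈230/146⌉ = 2 − 2 = 0
n=4: ⌈(5·51+77)/146⌉ − ⌈(4·51+77)/146⌉ = ⌈332/146⌉ − ⌈281/146⌉ = 3 − 2 = 1
n=5: ⌈(6·51+77)/146⌉ − ⌈(5·51+77)/146⌉ = ⌈383/146⌉ − ⌈332/146⌉ = 3 − 3 = 0
n=6: ⌈(7·51+77)/146⌉ − ⌈(6·51+77)/146⌉ = ⌈434/146⌉ − ⌈383/146⌉ = 3 − 3 = 0
n=7: ⌈(8·51+77)/146⌉ − ⌈(7·51+77)/146⌉ = ⌈485/146⌉ − ⌈434/146⌉ = 4 − 3 = 1
n=8: ⌈(9·51+77)/146⌉ − ⌈(8·51+77)/146⌉ = ⌈536/146⌉ − ⌈485/146⌉ = 4 − 4 = 0
n=9: ⌈(10·51+77)/146⌉ − ⌈(9·51+77)/146⌉ = ⌈587/146⌉ − ⌈536/146⌉ = 5 − 4 = 1
n=10: ⌈(11·51+77)/146⌉ − ⌈(10·51+77)/146⌉ = ⌈638/146⌉ − ⌈587/146⌉ = 5 − 5 = 0
n=11: ⌈(12·51+77)/146⌉ − ⌈(11·51+77)/146⌉ = ⌈689/146⌉ − ⌈638/146⌉ = 5 − 5 = 0
n=12: ⌈(13·51+77)/146⌉ − ⌈(12·51+77)/146⌉ = ⌈740/146⌉ − ⌈689/146⌉ = 6 − 5 = 1
n=13: ⌈(14·51+77)/146⌉ − ⌈(13·51+77)/146⌉ = ⌈791/146⌉ − ⌈740/146⌉ = 6 − 6 = 0
n=14: ⌈(15·51+77)/146⌉ − ⌈(14·51+77)/146⌉ = ⌈842/146⌉ − ⌈791/146⌉ = 6 − 6 = 0
n=15: ⌈(16·51+77)/146⌉ − ⌈(15·51+77)/146⌉ = ⌈893/146⌉ − ⌈842/146⌉ = 7 − 6 = 1
n=16: ⌈(17·51+77)/146⌉ − ⌈(16·51+77)/146⌉ = ⌈944/146⌉ − ⌈893/146⌉ = 7 − 7 = 0
n=17: ⌈(18·51+77)/146⌉ − ⌈(17·51+77)/146⌉ = ⌈995/146⌉ − ⌈944/146⌉ = 7 − 7 = 0
n=18: ⌈(19·51+77)/146⌉ − ⌈(18·51+77)/146⌉ = ⌈1046/146⌉ − ⌈995/146⌉ = 8 − 7 = 1
n=19: ⌈(20·51+77)/146⌉ − ⌈(19·51+77)/146⌉ = ⌈1097/146⌉ − ⌈1046/146⌉ = 8 − 8 = 0
n=20: ⌈(21·51+77)/146⌉ − ⌈(20·51+77)/146⌉ = ⌈1148/146⌉ − ⌈1097/146⌉ = 8 − 8 = 0
n=21: ⌈(22·51+77)/146⌉ − ⌈(21·51+77)/146⌉ = ⌈1199/146⌉ − ⌈1148/146⌉ = 9 − 8 = 1
n=22: ⌈(23·51+77)/146⌉ − ⌈(22·51+77)/146⌉ = ⌈1250/146⌉ − ⌈1199/146⌉ = 9 − 9 = 0
n=23: ⌈(24·51+77)/146⌉ − ⌈(23·51+77)/146⌉ = ⌈1301/146⌉ − ⌈1250/146⌉ = 9 − 9 = 0
n=24: ⌈(25·51+77)/146⌉ − ⌈(24·51+77)/146⌉ = ⌈1352/146⌉ − ⌈1301/146⌉ = 10 − 9 = 1
n=25: ⌈(26·51+77)/146⌉ − ⌈(25·51+77)/146⌉ = ⌈1403/146⌉ − ⌈1352/146⌉ = 10 − 10 = 0
n=26: ⌈(27·51+77)/146⌉ − ⌈(26·51+77)/146⌉ = ⌈1454/146⌉ − ⌈1403/146⌉ = 10 − 10 = 0
n=27: ⌈(28·51+77)/146⌉ − ⌈(27·51+77)/146⌉ = ⌈1505/146⌉ − ⌈1454/146⌉ = 11 − 10 = 1
n=28: ⌈(29·51+77)/146⌉ − ⌈(28·51+77)/146⌉ = ⌈1556/146⌉ − ⌈1505/146⌉ = 11 − 11 = 0
n=29: ⌈(30·51+77)/146⌉ − ⌈(29·51+77)/146⌉ = ⌈1607/146⌉ − ⌈1556/146⌉ = 12 − 11 = 1
n=30: ⌈(31·51+77)/146⌉ − ⌈(30·51+77)/146⌉ = ⌈1658/146⌉ − ⌈1607/146⌉ = 12 − 12 = 0
n=31: ⌈(32·51+77)/146⌉ − ⌈(31·51+77)/146⌉ = ⌈1709/146⌉ − ⌈1658/146⌉ = 12 − 12 = 0
n=32: ⌈(33·51+77)/146⌉ − ⌈(32·51+77)/146⌉ = ⌈1760/146⌉ − ⌈1709/146⌉ = 13 − 12 = 1
n=33: ⌈(34·51+77)/146⌉ − ⌈(33·51+77)/146⌉ = ⌈1811/146⌉ − ⌈1760/146⌉ = 13 − 13 = 0
n=34: ⌈(35·51+77)/146⌉ − ⌈(34·51+77)/146⌉ = ⌈1862/146⌉ − ⌈1811/146⌉ = 13 − 13 = 0
n=35: ⌈(36·51+77)/146⌉ − ⌈(35·51+77)/146⌉ = ⌈1913/146⌉ − ⌈1862/146⌉ = 14 − 13 = 1
n=36: ⌈(37·51+77)/146⌉ − ⌈(36·51+77)/146⌉ = ⌈1964/146⌉ − ⌈1913/146⌉ = 14 − 14 = 0
n=37: ⌈(38·51+77)/146⌉ − ⌈(37·51+77)/146⌉ = ⌈2015/146⌉ − ⌈1964/146⌉ = 14 − 14 = 0
n=38: ⌈(39·51+77)/146⌉ − ⌈(38·51+77)/146⌉ = ⌈2066/146⌉ − ⌈2015/146⌉ = 15 − 14 = 1
n=39: ⌈(40·51+77)/146⌉ − ⌈(39·51+77)/146⌉ = ⌈2117/146⌉ − ⌈2066/146⌉ = 15 − 15 = 0
n=40: ⌈(41·51+77)/146⌉ − ⌈(40·51+77)/146⌉ = ⌈2168/146⌉ − ⌈2117/146⌉ = 15 − 15 = 0
n=41: ⌈(42·51+77)/146⌉ − ⌈(41·51+77)/146⌉ = ⌈2219/146⌉ − ⌈2168/146⌉ = 16 − 15 = 1
n=42: ⌈(43·51+77)/146⌉ − ⌈(42·51+77)/146⌉ = ⌈2270/146⌉ − ⌈2219/146⌉ = 16 − 16 = 0
n=43: ⌈(44·51+77)/146⌉ − ⌈(43·51+77)/146⌉ = ⌈2321/146⌉ − ⌈2270/146⌉ = 16 − 16 = 0
n=44: ⌈(45·51+77)/146⌉ − ⌈(44·51+77)/146⌉ = ⌈2372/146⌉ − ⌈2321/146⌉ = 17 − 16 = 1
n=45: ⌈(46·51+77)/146⌉ − ⌈(45·51+77)/146⌉ = ⌈2423/146⌉ − ⌈2372/146⌉ = 17 − 17 = 0
n=46: ⌈(47·51+77)/146⌉ − ⌈(46·51+77)/146⌉ = ⌈2474/146⌉ − ⌈2423/146⌉ = 17 − 17 = 0
n=47: ⌈(48·51+77)/146⌉ − ⌈(47·51+77)/146⌉ = ⌈2525/146⌉ − ⌈2474/146⌉ = 18 − 17 = 1
n=48: ⌈(49·51+77)/146⌉ − ⌈(48·51+77)/146⌉ = ⌈2576/146⌉ − ⌈2525/146⌉ = 18 − 18 = 0
n=49: ⌈(50·51+77)/146⌉ − ⌈(49·51+77)/146⌉ = ⌈2627/146⌉ − ⌈2576/146⌉ = 18 − 18 = 0
n=50: ⌈(51·51+77)/146⌉ − ⌈(50·51+77)/146⌉ = ⌈2678/146⌉ − ⌈2627/146⌉ = 19 − 18 = 1
n=51: ⌈(52·51+77)/146⌉ − ⌈(51·51+77)/146⌉ = ⌈2729/146⌉ − ⌈2678/146⌉ = 19 − 19 = 0
n=52: ⌈(53·51+77)/146⌉ − ⌈(52·51+77)/146⌉ = ⌈2780/146⌉ − ⌈2729/146⌉ = 20 − 19 = 1
n=53: ⌈(54·51+77)/146⌉ − ⌈(53·51+77)/146⌉ = ⌈2831/146⌉ − ⌈2780/146⌉ = 20 − 20 = 0
n=54: ⌈(55·51+77)/146⌉ − ⌈(54·51+77)/146⌉ = ⌈2882/146⌉ − ⌈2831/146⌉ = 20 − 20 = 0
n=55: ⌈(56·51+77)/146⌉ − ⌈(55·51+77)/146⌉ = ⌈2933/146⌉ − ⌈2882/146⌉ = 21 − 20 = 1
n=56: ⌈(57·51+77)/146⌉ − ⌈(56·51+77)/146⌉ = ⌈2984/146⌉ − ⌈2933/146⌉ = 21 − 21 = 0
n=57: ⌈(58·51+77)/146⌉ − ⌈(57·51+77)/146⌉ = ⌈3035/146⌉ − ⌈2984/146⌉ = 21 − 21 = 0
n=58: ⌈(59·51+77)/146⌉ − ⌈(58·51+77)/146⌉ = ⌈3086/146⌉ − ⌈3035/146⌉ = 22 − 21 = 1
n=59: ⌈(60·51+77)/146⌉ − ⌈(59·51+77)/146⌉ = ⌈3137/146⌉ − ⌈3086/146⌉ = 22 − 22 = 0
n=60: ⌈(61·51+77)/146⌉ − ⌈(60·51+77)/146⌉ = ⌈3188/146⌉ − ⌈3137/146⌉ = 22 − 22 = 0
n=61: ⌈(62·51+77)/146⌉ − ⌈(61·51+77)/146⌉ = ⌈3239/146⌉ − ⌈3188/146⌉ = 23 − 22 = 1
n=62: ⌈(63·51+77)/146⌉ − ⌈(62·51+77)/146⌉ = ⌈3290/146⌉ − ⌈3239/146⌉ = 23 − 23 = 0
n=63: ⌈(64·51+77)/146⌉ − ⌈(63·51+77)/146⌉ = ⌈3341/146⌉ − ⌈3290/146⌉ = 23 − 23 = 0
n=64: ⌈(65·51+77)/146⌉ − ⌈(64·51+77)/146⌉ = ⌈3392/146⌉ − ⌈3341/146⌉ = 24 − 23 = 1
n=65: ⌈(66·51+77)/146⌉ − ⌈(65·51+77)/146⌉ = ⌈3443/146⌉ − ⌈3392/146⌉ = 24 − 24 = 0
n=66: ⌈(67·51+77)/146⌉ − ⌈(66·51+77)/146⌉ = ⌈3494/146⌉ − ⌈3443/146⌉ = 24 − 24 = 0
n=67: ⌈(68·51+77)/146⌉ − ⌈(67·51+77)/146⌉ = ⌈3545/146⌉ − ⌈3494/146⌉ = 25 − 24 = 1
n=68: ⌈(69·51+77)/146⌉ − ⌈(68·51+77)/146⌉ = ⌈3596/146⌉ − ⌈3545/146⌉ = 25 − 25 = 0
n=69: ⌈(70·51+77)/146⌉ − ⌈(69·51+77)/146⌉ = ⌈3647/146⌉ − ⌈3596/146⌉ = 25 − 25 = 0
n=70: ⌈(71·51+77)/146⌉ − ⌈(70·51+77)/146⌉ = ⌈3698/146⌉ − ⌈3647/146⌉ = 26 − 25 = 1
n=71: ⌈(72·51+77)/146⌉ − ⌈(71·51+77)/146⌉ = ⌈3749/146⌉ − ⌈3698/146⌉ = 26 − 26 = 0
n=72: ⌈(73·51+77)/146⌉ − ⌈(72·51+77)/146⌉ = ⌈3800/146⌉ − ⌈3749/146⌉ = 27 − 26 = 1
n=73: ⌈(74·51+77)/146⌉ − ⌈(73·51+77)/146⌉ = ⌈3851/146⌉ − ⌈3800/146⌉ = 27 − 27 = 0
n=74: ⌈(75·51+77)/146⌉ − ⌈(74·51+77)/146⌉ = ⌈3902/146⌉ − ⌈3851/146⌉ = 27 − 27 = 0
n=75: ⌈(76·51+77)/146⌉ − ⌈(75·51+77)/146⌉ = ⌈3953/146⌉ − ⌈3902/146⌉ = 28 − 27 = 1


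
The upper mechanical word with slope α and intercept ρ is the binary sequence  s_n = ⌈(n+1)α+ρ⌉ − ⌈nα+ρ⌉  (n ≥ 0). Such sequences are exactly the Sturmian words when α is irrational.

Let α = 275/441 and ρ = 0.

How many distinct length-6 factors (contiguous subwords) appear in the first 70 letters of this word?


7

t_n = ⌈(n·275)/441⌉ for n = 0 … 70:
  n=0…9: ⌈0/441⌉=0 ⌈275/441⌉=1 ⌈550/441⌉=2 ⌈825/441⌉=2 ⌈1100/441⌉=3 ⌈1375/441⌉=4 ⌈1650/441⌉=4 ⌈1925/441⌉=5 ⌈2200/441⌉=5 ⌈2475/441⌉=6
  n=10…19: ⌈2750/441⌉=7 ⌈3025/441⌉=7 ⌈3300/441⌉=8 ⌈3575/441⌉=9 ⌈3850/441⌉=9 ⌈4125/441⌉=10 ⌈4400/441⌉=10 ⌈4675/441⌉=11 ⌈4950/441⌉=12 ⌈5225/441⌉=12
  n=20…29: ⌈5500/441⌉=13 ⌈5775/441⌉=14 ⌈6050/441⌉=14 ⌈6325/441⌉=15 ⌈6600/441⌉=15 ⌈6875/441⌉=16 ⌈7150/441⌉=17 ⌈7425/441⌉=17 ⌈7700/441⌉=18 ⌈7975/441⌉=19
  n=30…39: ⌈8250/441⌉=19 ⌈8525/441⌉=20 ⌈8800/441⌉=20 ⌈9075/441⌉=21 ⌈9350/441⌉=22 ⌈9625/441⌉=22 ⌈9900/441⌉=23 ⌈10175/441⌉=24 ⌈10450/441⌉=24 ⌈10725/441⌉=25
  n=40…49: ⌈11000/441⌉=25 ⌈11275/441⌉=26 ⌈11550/441⌉=27 ⌈11825/441⌉=27 ⌈12100/441⌉=28 ⌈12375/441⌉=29 ⌈12650/441⌉=29 ⌈12925/441⌉=30 ⌈13200/441⌉=30 ⌈13475/441⌉=31
  n=50…59: ⌈13750/441⌉=32 ⌈14025/441⌉=32 ⌈14300/441⌉=33 ⌈14575/441⌉=34 ⌈14850/441⌉=34 ⌈15125/441⌉=35 ⌈15400/441⌉=35 ⌈15675/441⌉=36 ⌈15950/441⌉=37 ⌈16225/441⌉=37
  n=60…69: ⌈16500/441⌉=38 ⌈16775/441⌉=39 ⌈17050/441⌉=39 ⌈17325/441⌉=40 ⌈17600/441⌉=40 ⌈17875/441⌉=41 ⌈18150/441⌉=42 ⌈18425/441⌉=42 ⌈18700/441⌉=43 ⌈18975/441⌉=44
  n=70: ⌈19250/441⌉=44
s_n = t_(n+1) − t_n for n = 0 … 69 gives
prefix = 1101101011011010110110101101101011011010110110101101101011011010110110
slide a length-6 window over [0..5] … [64..69] (65 windows); first occurrence of each distinct factor:
  [  0..  5] 110110
  [  1..  6] 101101
  [  2..  7] 011010
  [  3..  8] 110101
  [  4..  9] 101011
  [  5.. 10] 010110
  [  7.. 12] 011011
  (the other 58 windows repeat one of these)
distinct factors: {010110, 011010, 011011, 101011, 101101, 110101, 110110}
count = 7  (Sturmian bound for length 6 is 7)


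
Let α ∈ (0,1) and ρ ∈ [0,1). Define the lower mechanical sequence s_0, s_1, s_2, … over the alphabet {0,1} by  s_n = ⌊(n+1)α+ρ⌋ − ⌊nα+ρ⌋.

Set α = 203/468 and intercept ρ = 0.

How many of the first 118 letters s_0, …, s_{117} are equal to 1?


51

#1s = Σ_{n=0}^{117} s_n = Σ_{n=0}^{117} (⌊(n+1)α+ρ⌋ − ⌊nα+ρ⌋)
the sum telescopes: every ⌊nα+ρ⌋ with 0 < n < 118 appears once with + and once with −, leaving ⌊118α+ρ⌋ − ⌊0·α+ρ⌋
118α + ρ = (118·203) / 468 = 23954/468
ρ = 0/468
⌊23954/468⌋ = 51,  ⌊0/468⌋ = 0
#1s = 51 − 0 = 51


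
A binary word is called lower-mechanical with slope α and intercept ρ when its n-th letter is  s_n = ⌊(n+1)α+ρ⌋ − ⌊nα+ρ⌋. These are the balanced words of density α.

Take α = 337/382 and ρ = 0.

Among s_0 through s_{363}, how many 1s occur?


321

#1s = Σ_{n=0}^{363} s_n = Σ_{n=0}^{363} (⌊(n+1)α+ρ⌋ − ⌊nα+ρ⌋)
the sum telescopes: every ⌊nα+ρ⌋ with 0 < n < 364 appears once with + and once with −, leaving ⌊364α+ρ⌋ − ⌊0·α+ρ⌋
364α + ρ = (364·337) / 382 = 122668/382
ρ = 0/382
⌊122668/382⌋ = 321,  ⌊0/382⌋ = 0
#1s = 321 − 0 = 321


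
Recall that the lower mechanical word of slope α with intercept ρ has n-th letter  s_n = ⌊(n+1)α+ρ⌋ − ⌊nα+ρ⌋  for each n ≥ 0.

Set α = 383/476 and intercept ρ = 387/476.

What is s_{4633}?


1

(n+1)α + ρ = (4634·383 + 387) / 476 = 1775209/476
nα + ρ     = (4633·383 + 387) / 476 = 1774826/476
⌊1775209/476⌋ = 3729,  ⌊1774826/476⌋ = 3728
s_{4633} = 3729 − 3728 = 1


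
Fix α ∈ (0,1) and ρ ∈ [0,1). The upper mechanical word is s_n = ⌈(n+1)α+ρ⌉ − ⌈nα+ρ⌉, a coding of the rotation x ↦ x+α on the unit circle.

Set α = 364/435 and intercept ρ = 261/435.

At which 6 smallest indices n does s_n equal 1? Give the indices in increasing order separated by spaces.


0 1 2 4 5 6

n=0: ⌈625/435⌉−⌈261/435⌉ = 2−1 = 1  ← one
n=1: ⌈989/435⌉−⌈625/435⌉ = 3−2 = 1  ← one
n=2: ⌈1353/435⌉−⌈989/435⌉ = 4−3 = 1  ← one
n=3: ⌈1717/435⌉−⌈1353/435⌉ = 4−4 = 0
n=4: ⌈2081/435⌉−⌈1717/435⌉ = 5−4 = 1  ← one
n=5: ⌈2445/435⌉−⌈2081/435⌉ = 6−5 = 1  ← one
n=6: ⌈2809/435⌉−⌈2445/435⌉ = 7−6 = 1  ← one
positions of the first 6 ones: 0 1 2 4 5 6


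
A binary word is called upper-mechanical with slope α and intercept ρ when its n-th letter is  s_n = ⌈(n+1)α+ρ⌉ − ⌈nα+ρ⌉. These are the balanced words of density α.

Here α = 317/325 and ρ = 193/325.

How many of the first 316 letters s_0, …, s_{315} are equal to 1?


308

#1s = Σ_{n=0}^{315} s_n = Σ_{n=0}^{315} (⌈(n+1)α+ρ⌉ − ⌈nα+ρ⌉)
the sum telescopes: every ⌈nα+ρ⌉ with 0 < n < 316 appears once with + and once with −, leaving ⌈316α+ρ⌉ − ⌈0·α+ρ⌉
316α + ρ = (316·317 + 193) / 325 = 100365/325
ρ = 193/325
⌈100365/325⌉ = 309,  ⌈193/325⌉ = 1
#1s = 309 − 1 = 308


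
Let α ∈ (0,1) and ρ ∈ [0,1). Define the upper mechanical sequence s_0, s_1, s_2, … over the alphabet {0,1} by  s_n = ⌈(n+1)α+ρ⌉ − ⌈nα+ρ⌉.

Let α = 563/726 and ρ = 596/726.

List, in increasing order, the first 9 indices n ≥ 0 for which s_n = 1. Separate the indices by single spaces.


0 1 2 4 5 6 7 9 10

n=0: ⌈1159/726⌉−⌈596/726⌉ = 2−1 = 1  ← one
n=1: ⌈1722/726⌉−⌈1159/726⌉ = 3−2 = 1  ← one
n=2: ⌈2285/726⌉−⌈1722/726⌉ = 4−3 = 1  ← one
n=3: ⌈2848/726⌉−⌈2285/726⌉ = 4−4 = 0
n=4: ⌈3411/726⌉−⌈2848/726⌉ = 5−4 = 1  ← one
n=5: ⌈3974/726⌉−⌈3411/726⌉ = 6−5 = 1  ← one
n=6: ⌈4537/726⌉−⌈3974/726⌉ = 7−6 = 1  ← one
n=7: ⌈5100/726⌉−⌈4537/726⌉ = 8−7 = 1  ← one
n=8: ⌈5663/726⌉−⌈5100/726⌉ = 8−8 = 0
n=9: ⌈6226/726⌉−⌈5663/726⌉ = 9−8 = 1  ← one
n=10: ⌈6789/726⌉−⌈6226/726⌉ = 10−9 = 1  ← one
positions of the first 9 ones: 0 1 2 4 5 6 7 9 10


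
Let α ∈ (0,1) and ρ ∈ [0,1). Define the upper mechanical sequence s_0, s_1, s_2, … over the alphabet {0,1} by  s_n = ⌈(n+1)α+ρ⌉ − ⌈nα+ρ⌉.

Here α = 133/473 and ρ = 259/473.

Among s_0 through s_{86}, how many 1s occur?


#1s = Σ_{n=0}^{86} s_n = Σ_{n=0}^{86} (⌈(n+1)α+ρ⌉ − ⌈nα+ρ⌉)
the sum telescopes: every ⌈nα+ρ⌉ with 0 < n < 87 appears once with + and once with −, leaving ⌈87α+ρ⌉ − ⌈0·α+ρ⌉
87α + ρ = (87·133 + 259) / 473 = 11830/473
ρ = 259/473
⌈11830/473⌉ = 26,  ⌈259/473⌉ = 1
#1s = 26 − 1 = 25

25


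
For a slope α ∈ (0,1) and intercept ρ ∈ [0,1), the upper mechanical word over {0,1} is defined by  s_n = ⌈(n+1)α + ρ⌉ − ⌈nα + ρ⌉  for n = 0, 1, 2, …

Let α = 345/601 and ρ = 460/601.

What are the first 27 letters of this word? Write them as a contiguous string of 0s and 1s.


n=0: ⌈(1·345+460)/601⌉ − ⌈(0·345+460)/601⌉ = ⌈805/601⌉ − ⌈460/601⌉ = 2 − 1 = 1
n=1: ⌈(2·345+460)/601⌉ − ⌈(1·345+460)/601⌉ = ⌈1150/601⌉ − ⌈805/601⌉ = 2 − 2 = 0
n=2: ⌈(3·345+460)/601⌉ − ⌈(2·345+460)/601⌉ = ⌈1495/601⌉ − ⌈1150/601⌉ = 3 − 2 = 1
n=3: ⌈(4·345+460)/601⌉ − ⌈(3·345+460)/601⌉ = ⌈1840/601⌉ − ⌈1495/601⌉ = 4 − 3 = 1
n=4: ⌈(5·345+460)/601⌉ − ⌈(4·345+460)/601⌉ = ⌈2185/601⌉ − ⌈1840/601⌉ = 4 − 4 = 0
n=5: ⌈(6·345+460)/601⌉ − ⌈(5·345+460)/601⌉ = ⌈2530/601⌉ − ⌈2185/601⌉ = 5 − 4 = 1
n=6: ⌈(7·345+460)/601⌉ − ⌈(6·345+460)/601⌉ = ⌈2875/601⌉ − ⌈2530/601⌉ = 5 − 5 = 0
n=7: ⌈(8·345+460)/601⌉ − ⌈(7·345+460)/601⌉ = ⌈3220/601⌉ − ⌈2875/601⌉ = 6 − 5 = 1
n=8: ⌈(9·345+460)/601⌉ − ⌈(8·345+460)/601⌉ = ⌈3565/601⌉ − ⌈3220/601⌉ = 6 − 6 = 0
n=9: ⌈(10·345+460)/601⌉ − ⌈(9·345+460)/601⌉ = ⌈3910/601⌉ − ⌈3565/601⌉ = 7 − 6 = 1
n=10: ⌈(11·345+460)/601⌉ − ⌈(10·345+460)/601⌉ = ⌈4255/601⌉ − ⌈3910/601⌉ = 8 − 7 = 1
n=11: ⌈(12·345+460)/601⌉ − ⌈(11·345+460)/601⌉ = ⌈4600/601⌉ − ⌈4255/601⌉ = 8 − 8 = 0
n=12: ⌈(13·345+460)/601⌉ − ⌈(12·345+460)/601⌉ = ⌈4945/601⌉ − ⌈4600/601⌉ = 9 − 8 = 1
n=13: ⌈(14·345+460)/601⌉ − ⌈(13·345+460)/601⌉ = ⌈5290/601⌉ − ⌈4945/601⌉ = 9 − 9 = 0
n=14: ⌈(15·345+460)/601⌉ − ⌈(14·345+460)/601⌉ = ⌈5635/601⌉ − ⌈5290/601⌉ = 10 − 9 = 1
n=15: ⌈(16·345+460)/601⌉ − ⌈(15·345+460)/601⌉ = ⌈5980/601⌉ − ⌈5635/601⌉ = 10 − 10 = 0
n=16: ⌈(17·345+460)/601⌉ − ⌈(16·345+460)/601⌉ = ⌈6325/601⌉ − ⌈5980/601⌉ = 11 − 10 = 1
n=17: ⌈(18·345+460)/601⌉ − ⌈(17·345+460)/601⌉ = ⌈6670/601⌉ − ⌈6325/601⌉ = 12 − 11 = 1
n=18: ⌈(19·345+460)/601⌉ − ⌈(18·345+460)/601⌉ = ⌈7015/601⌉ − ⌈6670/601⌉ = 12 − 12 = 0
n=19: ⌈(20·345+460)/601⌉ − ⌈(19·345+460)/601⌉ = ⌈7360/601⌉ − ⌈7015/601⌉ = 13 − 12 = 1
n=20: ⌈(21·345+460)/601⌉ − ⌈(20·345+460)/601⌉ = ⌈7705/601⌉ − ⌈7360/601⌉ = 13 − 13 = 0
n=21: ⌈(22·345+460)/601⌉ − ⌈(21·345+460)/601⌉ = ⌈8050/601⌉ − ⌈7705/601⌉ = 14 − 13 = 1
n=22: ⌈(23·345+460)/601⌉ − ⌈(22·345+460)/601⌉ = ⌈8395/601⌉ − ⌈8050/601⌉ = 14 − 14 = 0
n=23: ⌈(24·345+460)/601⌉ − ⌈(23·345+460)/601⌉ = ⌈8740/601⌉ − ⌈8395/601⌉ = 15 − 14 = 1
n=24: ⌈(25·345+460)/601⌉ − ⌈(24·345+460)/601⌉ = ⌈9085/601⌉ − ⌈8740/601⌉ = 16 − 15 = 1
n=25: ⌈(26·345+460)/601⌉ − ⌈(25·345+460)/601⌉ = ⌈9430/601⌉ − ⌈9085/601⌉ = 16 − 16 = 0
n=26: ⌈(27·345+460)/601⌉ − ⌈(26·345+460)/601⌉ = ⌈9775/601⌉ − ⌈9430/601⌉ = 17 − 16 = 1

101101010110101011010101101


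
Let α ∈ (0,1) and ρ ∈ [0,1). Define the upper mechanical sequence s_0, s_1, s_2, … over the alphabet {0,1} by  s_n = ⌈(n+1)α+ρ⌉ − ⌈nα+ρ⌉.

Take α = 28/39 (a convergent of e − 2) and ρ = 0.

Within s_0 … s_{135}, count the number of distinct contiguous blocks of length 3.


t_n = ⌈(n·28)/39⌉ for n = 0 … 136:
  n=0…9: ⌈0/39⌉=0 ⌈28/39⌉=1 ⌈56/39⌉=2 ⌈84/39⌉=3 ⌈112/39⌉=3 ⌈140/39⌉=4 ⌈168/39⌉=5 ⌈196/39⌉=6 ⌈224/39⌉=6 ⌈252/39⌉=7
  n=10…19: ⌈280/39⌉=8 ⌈308/39⌉=8 ⌈336/39⌉=9 ⌈364/39⌉=10 ⌈392/39⌉=11 ⌈420/39⌉=11 ⌈448/39⌉=12 ⌈476/39⌉=13 ⌈504/39⌉=13 ⌈532/39⌉=14
  n=20…29: ⌈560/39⌉=15 ⌈588/39⌉=16 ⌈616/39⌉=16 ⌈644/39⌉=17 ⌈672/39⌉=18 ⌈700/39⌉=18 ⌈728/39⌉=19 ⌈756/39⌉=20 ⌈784/39⌉=21 ⌈812/39⌉=21
  n=30…39: ⌈840/39⌉=22 ⌈868/39⌉=23 ⌈896/39⌉=23 ⌈924/39⌉=24 ⌈952/39⌉=25 ⌈980/39⌉=26 ⌈1008/39⌉=26 ⌈1036/39⌉=27 ⌈1064/39⌉=28 ⌈1092/39⌉=28
  n=40…49: ⌈1120/39⌉=29 ⌈1148/39⌉=30 ⌈1176/39⌉=31 ⌈1204/39⌉=31 ⌈1232/39⌉=32 ⌈1260/39⌉=33 ⌈1288/39⌉=34 ⌈1316/39⌉=34 ⌈1344/39⌉=35 ⌈1372/39⌉=36
  n=50…59: ⌈1400/39⌉=36 ⌈1428/39⌉=37 ⌈1456/39⌉=38 ⌈1484/39⌉=39 ⌈1512/39⌉=39 ⌈1540/39⌉=40 ⌈1568/39⌉=41 ⌈1596/39⌉=41 ⌈1624/39⌉=42 ⌈1652/39⌉=43
  n=60…69: ⌈1680/39⌉=44 ⌈1708/39⌉=44 ⌈1736/39⌉=45 ⌈1764/39⌉=46 ⌈1792/39⌉=46 ⌈1820/39⌉=47 ⌈1848/39⌉=48 ⌈1876/39⌉=49 ⌈1904/39⌉=49 ⌈1932/39⌉=50
  n=70…79: ⌈1960/39⌉=51 ⌈1988/39⌉=51 ⌈2016/39⌉=52 ⌈2044/39⌉=53 ⌈2072/39⌉=54 ⌈2100/39⌉=54 ⌈2128/39⌉=55 ⌈2156/39⌉=56 ⌈2184/39⌉=56 ⌈2212/39⌉=57
  n=80…89: ⌈2240/39⌉=58 ⌈2268/39⌉=59 ⌈2296/39⌉=59 ⌈2324/39⌉=60 ⌈2352/39⌉=61 ⌈2380/39⌉=62 ⌈2408/39⌉=62 ⌈2436/39⌉=63 ⌈2464/39⌉=64 ⌈2492/39⌉=64
  n=90…99: ⌈2520/39⌉=65 ⌈2548/39⌉=66 ⌈2576/39⌉=67 ⌈2604/39⌉=67 ⌈2632/39⌉=68 ⌈2660/39⌉=69 ⌈2688/39⌉=69 ⌈2716/39⌉=70 ⌈2744/39⌉=71 ⌈2772/39⌉=72
  n=100…109: ⌈2800/39⌉=72 ⌈2828/39⌉=73 ⌈2856/39⌉=74 ⌈2884/39⌉=74 ⌈2912/39⌉=75 ⌈2940/39⌉=76 ⌈2968/39⌉=77 ⌈2996/39⌉=77 ⌈3024/39⌉=78 ⌈3052/39⌉=79
  n=110…119: ⌈3080/39⌉=79 ⌈3108/39⌉=80 ⌈3136/39⌉=81 ⌈3164/39⌉=82 ⌈3192/39⌉=82 ⌈3220/39⌉=83 ⌈3248/39⌉=84 ⌈3276/39⌉=84 ⌈3304/39⌉=85 ⌈3332/39⌉=86
  n=120…129: ⌈3360/39⌉=87 ⌈3388/39⌉=87 ⌈3416/39⌉=88 ⌈3444/39⌉=89 ⌈3472/39⌉=90 ⌈3500/39⌉=90 ⌈3528/39⌉=91 ⌈3556/39⌉=92 ⌈3584/39⌉=92 ⌈3612/39⌉=93
  n=130…136: ⌈3640/39⌉=94 ⌈3668/39⌉=95 ⌈3696/39⌉=95 ⌈3724/39⌉=96 ⌈3752/39⌉=97 ⌈3780/39⌉=97 ⌈3808/39⌉=98
s_n = t_(n+1) − t_n for n = 0 … 135 gives
prefix = 1110111011011101101110110111011011101101110111011011101101110110111011011101101110111011011101101110110111011011101101110111011011101101
slide a length-3 window over [0..2] … [133..135] (134 windows); first occurrence of each distinct factor:
  [  0..  2] 111
  [  1..  3] 110
  [  2..  4] 101
  [  3..  5] 011
  (the other 130 windows repeat one of these)
distinct factors: {011, 101, 110, 111}
count = 4  (Sturmian bound for length 3 is 4)

4


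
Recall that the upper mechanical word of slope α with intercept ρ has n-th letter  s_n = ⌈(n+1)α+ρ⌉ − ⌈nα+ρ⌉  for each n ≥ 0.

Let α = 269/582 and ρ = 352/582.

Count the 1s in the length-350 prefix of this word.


162

#1s = Σ_{n=0}^{349} s_n = Σ_{n=0}^{349} (⌈(n+1)α+ρ⌉ − ⌈nα+ρ⌉)
the sum telescopes: every ⌈nα+ρ⌉ with 0 < n < 350 appears once with + and once with −, leaving ⌈350α+ρ⌉ − ⌈0·α+ρ⌉
350α + ρ = (350·269 + 352) / 582 = 94502/582
ρ = 352/582
⌈94502/582⌉ = 163,  ⌈352/582⌉ = 1
#1s = 163 − 1 = 162


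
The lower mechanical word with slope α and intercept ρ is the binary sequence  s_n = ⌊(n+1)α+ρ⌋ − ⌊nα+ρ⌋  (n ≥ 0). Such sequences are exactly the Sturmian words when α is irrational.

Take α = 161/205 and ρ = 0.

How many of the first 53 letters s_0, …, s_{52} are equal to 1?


#1s = Σ_{n=0}^{52} s_n = Σ_{n=0}^{52} (⌊(n+1)α+ρ⌋ − ⌊nα+ρ⌋)
the sum telescopes: every ⌊nα+ρ⌋ with 0 < n < 53 appears once with + and once with −, leaving ⌊53α+ρ⌋ − ⌊0·α+ρ⌋
53α + ρ = (53·161) / 205 = 8533/205
ρ = 0/205
⌊8533/205⌋ = 41,  ⌊0/205⌋ = 0
#1s = 41 − 0 = 41

41


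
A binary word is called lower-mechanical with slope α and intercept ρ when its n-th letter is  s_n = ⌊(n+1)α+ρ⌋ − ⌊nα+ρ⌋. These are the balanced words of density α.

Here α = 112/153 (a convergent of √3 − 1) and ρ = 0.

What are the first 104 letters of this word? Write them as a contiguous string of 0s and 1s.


01101110111011011101110111011011101110111011011101110110111011101110110111011101110110111011101110110111

n=0: ⌊(1·112)/153⌋ − ⌊(0·112)/153⌋ = ⌊112/153⌋ − ⌊0/153⌋ = 0 − 0 = 0
n=1: ⌊(2·112)/153⌋ − ⌊(1·112)/153⌋ = ⌊224/153⌋ − ⌊112/153⌋ = 1 − 0 = 1
n=2: ⌊(3·112)/153⌋ − ⌊(2·112)/153⌋ = ⌊336/153⌋ − ⌊224/153⌋ = 2 − 1 = 1
n=3: ⌊(4·112)/153⌋ − ⌊(3·112)/153⌋ = ⌊448/153⌋ − ⌊336/153⌋ = 2 − 2 = 0
n=4: ⌊(5·112)/153⌋ − ⌊(4·112)/153⌋ = ⌊560/153⌋ − ⌊448/153⌋ = 3 − 2 = 1
n=5: ⌊(6·112)/153⌋ − ⌊(5·112)/153⌋ = ⌊672/153⌋ − ⌊560/153⌋ = 4 − 3 = 1
n=6: ⌊(7·112)/153⌋ − ⌊(6·112)/153⌋ = ⌊784/153⌋ − ⌊672/153⌋ = 5 − 4 = 1
n=7: ⌊(8·112)/153⌋ − ⌊(7·112)/153⌋ = ⌊896/153⌋ − ⌊784/153⌋ = 5 − 5 = 0
n=8: ⌊(9·112)/153⌋ − ⌊(8·112)/153⌋ = ⌊1008/153⌋ − ⌊896/153⌋ = 6 − 5 = 1
n=9: ⌊(10·112)/153⌋ − ⌊(9·112)/153⌋ = ⌊1120/153⌋ − ⌊1008/153⌋ = 7 − 6 = 1
n=10: ⌊(11·112)/153⌋ − ⌊(10·112)/153⌋ = ⌊1232/153⌋ − ⌊1120/153⌋ = 8 − 7 = 1
n=11: ⌊(12·112)/153⌋ − ⌊(11·112)/153⌋ = ⌊1344/153⌋ − ⌊1232/153⌋ = 8 − 8 = 0
n=12: ⌊(13·112)/153⌋ − ⌊(12·112)/153⌋ = ⌊1456/153⌋ − ⌊1344/153⌋ = 9 − 8 = 1
n=13: ⌊(14·112)/153⌋ − ⌊(13·112)/153⌋ = ⌊1568/153⌋ − ⌊1456/153⌋ = 10 − 9 = 1
n=14: ⌊(15·112)/153⌋ − ⌊(14·112)/153⌋ = ⌊1680/153⌋ − ⌊1568/153⌋ = 10 − 10 = 0
n=15: ⌊(16·112)/153⌋ − ⌊(15·112)/153⌋ = ⌊1792/153⌋ − ⌊1680/153⌋ = 11 − 10 = 1
n=16: ⌊(17·112)/153⌋ − ⌊(16·112)/153⌋ = ⌊1904/153⌋ − ⌊1792/153⌋ = 12 − 11 = 1
n=17: ⌊(18·112)/153⌋ − ⌊(17·112)/153⌋ = ⌊2016/153⌋ − ⌊1904/153⌋ = 13 − 12 = 1
n=18: ⌊(19·112)/153⌋ − ⌊(18·112)/153⌋ = ⌊2128/153⌋ − ⌊2016/153⌋ = 13 − 13 = 0
n=19: ⌊(20·112)/153⌋ − ⌊(19·112)/153⌋ = ⌊2240/153⌋ − ⌊2128/153⌋ = 14 − 13 = 1
n=20: ⌊(21·112)/153⌋ − ⌊(20·112)/153⌋ = ⌊2352/153⌋ − ⌊2240/153⌋ = 15 − 14 = 1
n=21: ⌊(22·112)/153⌋ − ⌊(21·112)/153⌋ = ⌊2464/153⌋ − ⌊2352/153⌋ = 16 − 15 = 1
n=22: ⌊(23·112)/153⌋ − ⌊(22·112)/153⌋ = ⌊2576/153⌋ − ⌊2464/153⌋ = 16 − 16 = 0
n=23: ⌊(24·112)/153⌋ − ⌊(23·112)/153⌋ = ⌊2688/153⌋ − ⌊2576/153⌋ = 17 − 16 = 1
n=24: ⌊(25·112)/153⌋ − ⌊(24·112)/153⌋ = ⌊2800/153⌋ − ⌊2688/153⌋ = 18 − 17 = 1
n=25: ⌊(26·112)/153⌋ − ⌊(25·112)/153⌋ = ⌊2912/153⌋ − ⌊2800/153⌋ = 19 − 18 = 1
n=26: ⌊(27·112)/153⌋ − ⌊(26·112)/153⌋ = ⌊3024/153⌋ − ⌊2912/153⌋ = 19 − 19 = 0
n=27: ⌊(28·112)/153⌋ − ⌊(27·112)/153⌋ = ⌊3136/153⌋ − ⌊3024/153⌋ = 20 − 19 = 1
n=28: ⌊(29·112)/153⌋ − ⌊(28·112)/153⌋ = ⌊3248/153⌋ − ⌊3136/153⌋ = 21 − 20 = 1
n=29: ⌊(30·112)/153⌋ − ⌊(29·112)/153⌋ = ⌊3360/153⌋ − ⌊3248/153⌋ = 21 − 21 = 0
n=30: ⌊(31·112)/153⌋ − ⌊(30·112)/153⌋ = ⌊3472/153⌋ − ⌊3360/153⌋ = 22 − 21 = 1
n=31: ⌊(32·112)/153⌋ − ⌊(31·112)/153⌋ = ⌊3584/153⌋ − ⌊3472/153⌋ = 23 − 22 = 1
n=32: ⌊(33·112)/153⌋ − ⌊(32·112)/153⌋ = ⌊3696/153⌋ − ⌊3584/153⌋ = 24 − 23 = 1
n=33: ⌊(34·112)/153⌋ − ⌊(33·112)/153⌋ = ⌊3808/153⌋ − ⌊3696/153⌋ = 24 − 24 = 0
n=34: ⌊(35·112)/153⌋ − ⌊(34·112)/153⌋ = ⌊3920/153⌋ − ⌊3808/153⌋ = 25 − 24 = 1
n=35: ⌊(36·112)/153⌋ − ⌊(35·112)/153⌋ = ⌊4032/153⌋ − ⌊3920/153⌋ = 26 − 25 = 1
n=36: ⌊(37·112)/153⌋ − ⌊(36·112)/153⌋ = ⌊4144/153⌋ − ⌊4032/153⌋ = 27 − 26 = 1
n=37: ⌊(38·112)/153⌋ − ⌊(37·112)/153⌋ = ⌊4256/153⌋ − ⌊4144/153⌋ = 27 − 27 = 0
n=38: ⌊(39·112)/153⌋ − ⌊(38·112)/153⌋ = ⌊4368/153⌋ − ⌊4256/153⌋ = 28 − 27 = 1
n=39: ⌊(40·112)/153⌋ − ⌊(39·112)/153⌋ = ⌊4480/153⌋ − ⌊4368/153⌋ = 29 − 28 = 1
n=40: ⌊(41·112)/153⌋ − ⌊(40·112)/153⌋ = ⌊4592/153⌋ − ⌊4480/153⌋ = 30 − 29 = 1
n=41: ⌊(42·112)/153⌋ − ⌊(41·112)/153⌋ = ⌊4704/153⌋ − ⌊4592/153⌋ = 30 − 30 = 0
n=42: ⌊(43·112)/153⌋ − ⌊(42·112)/153⌋ = ⌊4816/153⌋ − ⌊4704/153⌋ = 31 − 30 = 1
n=43: ⌊(44·112)/153⌋ − ⌊(43·112)/153⌋ = ⌊4928/153⌋ − ⌊4816/153⌋ = 32 − 31 = 1
n=44: ⌊(45·112)/153⌋ − ⌊(44·112)/153⌋ = ⌊5040/153⌋ − ⌊4928/153⌋ = 32 − 32 = 0
n=45: ⌊(46·112)/153⌋ − ⌊(45·112)/153⌋ = ⌊5152/153⌋ − ⌊5040/153⌋ = 33 − 32 = 1
n=46: ⌊(47·112)/153⌋ − ⌊(46·112)/153⌋ = ⌊5264/153⌋ − ⌊5152/153⌋ = 34 − 33 = 1
n=47: ⌊(48·112)/153⌋ − ⌊(47·112)/153⌋ = ⌊5376/153⌋ − ⌊5264/153⌋ = 35 − 34 = 1
n=48: ⌊(49·112)/153⌋ − ⌊(48·112)/153⌋ = ⌊5488/153⌋ − ⌊5376/153⌋ = 35 − 35 = 0
n=49: ⌊(50·112)/153⌋ − ⌊(49·112)/153⌋ = ⌊5600/153⌋ − ⌊5488/153⌋ = 36 − 35 = 1
n=50: ⌊(51·112)/153⌋ − ⌊(50·112)/153⌋ = ⌊5712/153⌋ − ⌊5600/153⌋ = 37 − 36 = 1
n=51: ⌊(52·112)/153⌋ − ⌊(51·112)/153⌋ = ⌊5824/153⌋ − ⌊5712/153⌋ = 38 − 37 = 1
n=52: ⌊(53·112)/153⌋ − ⌊(52·112)/153⌋ = ⌊5936/153⌋ − ⌊5824/153⌋ = 38 − 38 = 0
n=53: ⌊(54·112)/153⌋ − ⌊(53·112)/153⌋ = ⌊6048/153⌋ − ⌊5936/153⌋ = 39 − 38 = 1
n=54: ⌊(55·112)/153⌋ − ⌊(54·112)/153⌋ = ⌊6160/153⌋ − ⌊6048/153⌋ = 40 − 39 = 1
n=55: ⌊(56·112)/153⌋ − ⌊(55·112)/153⌋ = ⌊6272/153⌋ − ⌊6160/153⌋ = 40 − 40 = 0
n=56: ⌊(57·112)/153⌋ − ⌊(56·112)/153⌋ = ⌊6384/153⌋ − ⌊6272/153⌋ = 41 − 40 = 1
n=57: ⌊(58·112)/153⌋ − ⌊(57·112)/153⌋ = ⌊6496/153⌋ − ⌊6384/153⌋ = 42 − 41 = 1
n=58: ⌊(59·112)/153⌋ − ⌊(58·112)/153⌋ = ⌊6608/153⌋ − ⌊6496/153⌋ = 43 − 42 = 1
n=59: ⌊(60·112)/153⌋ − ⌊(59·112)/153⌋ = ⌊6720/153⌋ − ⌊6608/153⌋ = 43 − 43 = 0
n=60: ⌊(61·112)/153⌋ − ⌊(60·112)/153⌋ = ⌊6832/153⌋ − ⌊6720/153⌋ = 44 − 43 = 1
n=61: ⌊(62·112)/153⌋ − ⌊(61·112)/153⌋ = ⌊6944/153⌋ − ⌊6832/153⌋ = 45 − 44 = 1
n=62: ⌊(63·112)/153⌋ − ⌊(62·112)/153⌋ = ⌊7056/153⌋ − ⌊6944/153⌋ = 46 − 45 = 1
n=63: ⌊(64·112)/153⌋ − ⌊(63·112)/153⌋ = ⌊7168/153⌋ − ⌊7056/153⌋ = 46 − 46 = 0
n=64: ⌊(65·112)/153⌋ − ⌊(64·112)/153⌋ = ⌊7280/153⌋ − ⌊7168/153⌋ = 47 − 46 = 1
n=65: ⌊(66·112)/153⌋ − ⌊(65·112)/153⌋ = ⌊7392/153⌋ − ⌊7280/153⌋ = 48 − 47 = 1
n=66: ⌊(67·112)/153⌋ − ⌊(66·112)/153⌋ = ⌊7504/153⌋ − ⌊7392/153⌋ = 49 − 48 = 1
n=67: ⌊(68·112)/153⌋ − ⌊(67·112)/153⌋ = ⌊7616/153⌋ − ⌊7504/153⌋ = 49 − 49 = 0
n=68: ⌊(69·112)/153⌋ − ⌊(68·112)/153⌋ = ⌊7728/153⌋ − ⌊7616/153⌋ = 50 − 49 = 1
n=69: ⌊(70·112)/153⌋ − ⌊(69·112)/153⌋ = ⌊7840/153⌋ − ⌊7728/153⌋ = 51 − 50 = 1
n=70: ⌊(71·112)/153⌋ − ⌊(70·112)/153⌋ = ⌊7952/153⌋ − ⌊7840/153⌋ = 51 − 51 = 0
n=71: ⌊(72·112)/153⌋ − ⌊(71·112)/153⌋ = ⌊8064/153⌋ − ⌊7952/153⌋ = 52 − 51 = 1
n=72: ⌊(73·112)/153⌋ − ⌊(72·112)/153⌋ = ⌊8176/153⌋ − ⌊8064/153⌋ = 53 − 52 = 1
n=73: ⌊(74·112)/153⌋ − ⌊(73·112)/153⌋ = ⌊8288/153⌋ − ⌊8176/153⌋ = 54 − 53 = 1
n=74: ⌊(75·112)/153⌋ − ⌊(74·112)/153⌋ = ⌊8400/153⌋ − ⌊8288/153⌋ = 54 − 54 = 0
n=75: ⌊(76·112)/153⌋ − ⌊(75·112)/153⌋ = ⌊8512/153⌋ − ⌊8400/153⌋ = 55 − 54 = 1
n=76: ⌊(77·112)/153⌋ − ⌊(76·112)/153⌋ = ⌊8624/153⌋ − ⌊8512/153⌋ = 56 − 55 = 1
n=77: ⌊(78·112)/153⌋ − ⌊(77·112)/153⌋ = ⌊8736/153⌋ − ⌊8624/153⌋ = 57 − 56 = 1
n=78: ⌊(79·112)/153⌋ − ⌊(78·112)/153⌋ = ⌊8848/153⌋ − ⌊8736/153⌋ = 57 − 57 = 0
n=79: ⌊(80·112)/153⌋ − ⌊(79·112)/153⌋ = ⌊8960/153⌋ − ⌊8848/153⌋ = 58 − 57 = 1
n=80: ⌊(81·112)/153⌋ − ⌊(80·112)/153⌋ = ⌊9072/153⌋ − ⌊8960/153⌋ = 59 − 58 = 1
n=81: ⌊(82·112)/153⌋ − ⌊(81·112)/153⌋ = ⌊9184/153⌋ − ⌊9072/153⌋ = 60 − 59 = 1
n=82: ⌊(83·112)/153⌋ − ⌊(82·112)/153⌋ = ⌊9296/153⌋ − ⌊9184/153⌋ = 60 − 60 = 0
n=83: ⌊(84·112)/153⌋ − ⌊(83·112)/153⌋ = ⌊9408/153⌋ − ⌊9296/153⌋ = 61 − 60 = 1
n=84: ⌊(85·112)/153⌋ − ⌊(84·112)/153⌋ = ⌊9520/153⌋ − ⌊9408/153⌋ = 62 − 61 = 1
n=85: ⌊(86·112)/153⌋ − ⌊(85·112)/153⌋ = ⌊9632/153⌋ − ⌊9520/153⌋ = 62 − 62 = 0
n=86: ⌊(87·112)/153⌋ − ⌊(86·112)/153⌋ = ⌊9744/153⌋ − ⌊9632/153⌋ = 63 − 62 = 1
n=87: ⌊(88·112)/153⌋ − ⌊(87·112)/153⌋ = ⌊9856/153⌋ − ⌊9744/153⌋ = 64 − 63 = 1
n=88: ⌊(89·112)/153⌋ − ⌊(88·112)/153⌋ = ⌊9968/153⌋ − ⌊9856/153⌋ = 65 − 64 = 1
n=89: ⌊(90·112)/153⌋ − ⌊(89·112)/153⌋ = ⌊10080/153⌋ − ⌊9968/153⌋ = 65 − 65 = 0
n=90: ⌊(91·112)/153⌋ − ⌊(90·112)/153⌋ = ⌊10192/153⌋ − ⌊10080/153⌋ = 66 − 65 = 1
n=91: ⌊(92·112)/153⌋ − ⌊(91·112)/153⌋ = ⌊10304/153⌋ − ⌊10192/153⌋ = 67 − 66 = 1
n=92: ⌊(93·112)/153⌋ − ⌊(92·112)/153⌋ = ⌊10416/153⌋ − ⌊10304/153⌋ = 68 − 67 = 1
n=93: ⌊(94·112)/153⌋ − ⌊(93·112)/153⌋ = ⌊10528/153⌋ − ⌊10416/153⌋ = 68 − 68 = 0
n=94: ⌊(95·112)/153⌋ − ⌊(94·112)/153⌋ = ⌊10640/153⌋ − ⌊10528/153⌋ = 69 − 68 = 1
n=95: ⌊(96·112)/153⌋ − ⌊(95·112)/153⌋ = ⌊10752/153⌋ − ⌊10640/153⌋ = 70 − 69 = 1
n=96: ⌊(97·112)/153⌋ − ⌊(96·112)/153⌋ = ⌊10864/153⌋ − ⌊10752/153⌋ = 71 − 70 = 1
n=97: ⌊(98·112)/153⌋ − ⌊(97·112)/153⌋ = ⌊10976/153⌋ − ⌊10864/153⌋ = 71 − 71 = 0
n=98: ⌊(99·112)/153⌋ − ⌊(98·112)/153⌋ = ⌊11088/153⌋ − ⌊10976/153⌋ = 72 − 71 = 1
n=99: ⌊(100·112)/153⌋ − ⌊(99·112)/153⌋ = ⌊11200/153⌋ − ⌊11088/153⌋ = 73 − 72 = 1
n=100: ⌊(101·112)/153⌋ − ⌊(100·112)/153⌋ = ⌊11312/153⌋ − ⌊11200/153⌋ = 73 − 73 = 0
n=101: ⌊(102·112)/153⌋ − ⌊(101·112)/153⌋ = ⌊11424/153⌋ − ⌊11312/153⌋ = 74 − 73 = 1
n=102: ⌊(103·112)/153⌋ − ⌊(102·112)/153⌋ = ⌊11536/153⌋ − ⌊11424/153⌋ = 75 − 74 = 1
n=103: ⌊(104·112)/153⌋ − ⌊(103·112)/153⌋ = ⌊11648/153⌋ − ⌊11536/153⌋ = 76 − 75 = 1


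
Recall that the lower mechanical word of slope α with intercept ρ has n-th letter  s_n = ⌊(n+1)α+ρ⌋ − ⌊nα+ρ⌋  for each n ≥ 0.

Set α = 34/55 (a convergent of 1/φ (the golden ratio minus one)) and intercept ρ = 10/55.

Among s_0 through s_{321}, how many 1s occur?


199

#1s = Σ_{n=0}^{321} s_n = Σ_{n=0}^{321} (⌊(n+1)α+ρ⌋ − ⌊nα+ρ⌋)
the sum telescopes: every ⌊nα+ρ⌋ with 0 < n < 322 appears once with + and once with −, leaving ⌊322α+ρ⌋ − ⌊0·α+ρ⌋
322α + ρ = (322·34 + 10) / 55 = 10958/55
ρ = 10/55
⌊10958/55⌋ = 199,  ⌊10/55⌋ = 0
#1s = 199 − 0 = 199
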